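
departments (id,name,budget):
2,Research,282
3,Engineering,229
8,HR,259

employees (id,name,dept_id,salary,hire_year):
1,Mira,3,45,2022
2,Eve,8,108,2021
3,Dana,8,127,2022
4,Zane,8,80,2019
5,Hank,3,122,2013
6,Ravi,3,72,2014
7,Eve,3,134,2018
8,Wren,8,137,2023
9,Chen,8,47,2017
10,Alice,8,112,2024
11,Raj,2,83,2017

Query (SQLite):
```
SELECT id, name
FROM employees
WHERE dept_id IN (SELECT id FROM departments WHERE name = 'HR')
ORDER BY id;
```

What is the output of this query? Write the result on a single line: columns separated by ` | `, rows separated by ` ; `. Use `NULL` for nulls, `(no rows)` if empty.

Inner query: departments.id where name = 'HR'.
Outer: keep employees rows whose dept_id is in that set.
Inner query → {8}

2 | Eve ; 3 | Dana ; 4 | Zane ; 8 | Wren ; 9 | Chen ; 10 | Alice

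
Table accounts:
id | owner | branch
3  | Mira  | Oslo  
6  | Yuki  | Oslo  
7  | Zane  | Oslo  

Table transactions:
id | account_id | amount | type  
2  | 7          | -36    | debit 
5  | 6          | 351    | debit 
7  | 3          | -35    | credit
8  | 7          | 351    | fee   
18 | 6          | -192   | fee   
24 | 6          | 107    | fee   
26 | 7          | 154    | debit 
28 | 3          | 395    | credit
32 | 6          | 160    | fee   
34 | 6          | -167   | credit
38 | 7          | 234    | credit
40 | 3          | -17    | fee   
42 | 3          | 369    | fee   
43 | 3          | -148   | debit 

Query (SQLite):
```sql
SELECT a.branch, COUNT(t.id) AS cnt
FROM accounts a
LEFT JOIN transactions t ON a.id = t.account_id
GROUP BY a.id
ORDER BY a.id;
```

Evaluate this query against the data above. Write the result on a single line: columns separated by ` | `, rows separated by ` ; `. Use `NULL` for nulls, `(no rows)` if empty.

Oslo | 5 ; Oslo | 5 ; Oslo | 4

LEFT JOIN keeps every accounts row; unmatched ones get NULL for transactions columns.
Group by accounts.id and compute COUNT(t.id). COUNT(col) of an all-NULL group is 0.
  3: ids {7, 28, 40, 42, 43} → COUNT(t.id)=5
  6: ids {5, 18, 24, 32, 34} → COUNT(t.id)=5
  7: ids {2, 8, 26, 38} → COUNT(t.id)=4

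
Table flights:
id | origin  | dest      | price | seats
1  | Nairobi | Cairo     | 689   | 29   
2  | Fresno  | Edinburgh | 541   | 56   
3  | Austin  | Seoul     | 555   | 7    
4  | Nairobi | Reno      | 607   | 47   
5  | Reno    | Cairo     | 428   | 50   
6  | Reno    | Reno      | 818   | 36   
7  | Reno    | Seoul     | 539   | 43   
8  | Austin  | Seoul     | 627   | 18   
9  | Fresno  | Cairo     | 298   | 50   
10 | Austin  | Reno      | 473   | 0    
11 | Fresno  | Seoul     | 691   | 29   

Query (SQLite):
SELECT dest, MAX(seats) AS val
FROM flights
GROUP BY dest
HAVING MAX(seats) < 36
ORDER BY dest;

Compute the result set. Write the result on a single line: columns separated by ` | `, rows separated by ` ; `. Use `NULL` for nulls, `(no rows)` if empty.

(no rows)

Partition flights by dest; compute MAX(seats) within each group.
HAVING: keep groups where MAX(seats) < 36.
  Cairo: ids {1, 5, 9} → MAX(seats)=50
  Edinburgh: ids {2} → MAX(seats)=56
  Reno: ids {4, 6, 10} → MAX(seats)=47
  Seoul: ids {3, 7, 8, 11} → MAX(seats)=43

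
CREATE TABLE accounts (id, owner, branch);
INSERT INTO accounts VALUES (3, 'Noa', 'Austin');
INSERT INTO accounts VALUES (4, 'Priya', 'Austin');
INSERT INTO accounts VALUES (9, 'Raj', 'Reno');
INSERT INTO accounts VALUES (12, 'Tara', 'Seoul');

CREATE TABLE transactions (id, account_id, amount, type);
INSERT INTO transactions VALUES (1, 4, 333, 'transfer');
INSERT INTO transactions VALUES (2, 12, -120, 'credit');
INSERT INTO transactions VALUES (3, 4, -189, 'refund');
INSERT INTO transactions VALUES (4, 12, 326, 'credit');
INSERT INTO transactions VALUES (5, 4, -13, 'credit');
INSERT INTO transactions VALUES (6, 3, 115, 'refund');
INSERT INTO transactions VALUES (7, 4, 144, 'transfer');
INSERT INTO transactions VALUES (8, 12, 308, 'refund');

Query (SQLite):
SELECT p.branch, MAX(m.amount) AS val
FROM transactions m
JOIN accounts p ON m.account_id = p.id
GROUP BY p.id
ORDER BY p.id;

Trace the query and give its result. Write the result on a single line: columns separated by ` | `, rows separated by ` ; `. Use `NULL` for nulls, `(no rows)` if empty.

Join each transactions row to its accounts via account_id.
Group joined rows by accounts.id; compute MAX(m.amount) per group.
  3: ids {6} → MAX(m.amount)=115
  4: ids {1, 3, 5, 7} → MAX(m.amount)=333
  12: ids {2, 4, 8} → MAX(m.amount)=326

Austin | 115 ; Austin | 333 ; Seoul | 326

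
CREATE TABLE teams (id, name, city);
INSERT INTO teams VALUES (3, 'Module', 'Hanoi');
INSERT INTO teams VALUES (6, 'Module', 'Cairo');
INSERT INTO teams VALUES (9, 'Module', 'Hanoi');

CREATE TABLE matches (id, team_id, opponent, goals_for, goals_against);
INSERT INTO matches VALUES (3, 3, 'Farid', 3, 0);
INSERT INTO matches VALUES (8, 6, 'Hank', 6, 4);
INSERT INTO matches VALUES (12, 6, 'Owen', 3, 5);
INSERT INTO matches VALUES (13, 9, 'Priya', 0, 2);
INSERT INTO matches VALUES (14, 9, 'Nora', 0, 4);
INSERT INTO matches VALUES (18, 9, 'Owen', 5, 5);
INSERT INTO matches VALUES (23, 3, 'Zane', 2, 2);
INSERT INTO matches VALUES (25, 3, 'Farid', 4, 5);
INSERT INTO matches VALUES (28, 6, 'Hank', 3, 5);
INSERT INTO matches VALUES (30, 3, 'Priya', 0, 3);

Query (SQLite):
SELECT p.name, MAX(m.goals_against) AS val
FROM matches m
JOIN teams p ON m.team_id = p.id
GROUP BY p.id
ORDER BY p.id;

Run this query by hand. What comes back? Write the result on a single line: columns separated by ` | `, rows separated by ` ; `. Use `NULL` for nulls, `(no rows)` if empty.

Module | 5 ; Module | 5 ; Module | 5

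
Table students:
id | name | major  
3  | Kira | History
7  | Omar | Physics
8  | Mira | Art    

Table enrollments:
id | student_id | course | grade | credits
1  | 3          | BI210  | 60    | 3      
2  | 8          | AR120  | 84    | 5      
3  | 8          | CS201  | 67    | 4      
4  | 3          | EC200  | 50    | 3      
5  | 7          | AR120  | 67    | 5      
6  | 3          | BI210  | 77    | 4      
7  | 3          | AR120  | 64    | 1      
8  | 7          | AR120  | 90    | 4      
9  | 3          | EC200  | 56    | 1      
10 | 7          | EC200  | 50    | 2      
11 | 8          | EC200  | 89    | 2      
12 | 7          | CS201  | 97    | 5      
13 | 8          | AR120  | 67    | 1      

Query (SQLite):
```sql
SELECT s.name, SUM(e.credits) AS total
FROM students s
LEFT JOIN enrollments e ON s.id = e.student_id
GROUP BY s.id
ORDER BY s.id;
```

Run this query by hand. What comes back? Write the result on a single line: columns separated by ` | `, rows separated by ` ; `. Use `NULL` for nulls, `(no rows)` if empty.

Kira | 12 ; Omar | 16 ; Mira | 12

LEFT JOIN keeps every students row; unmatched ones get NULL for enrollments columns.
Group by students.id and compute SUM(e.credits). SUM over an all-NULL group is NULL.
  3: ids {1, 4, 6, 7, 9} → SUM(e.credits)=12
  7: ids {5, 8, 10, 12} → SUM(e.credits)=16
  8: ids {2, 3, 11, 13} → SUM(e.credits)=12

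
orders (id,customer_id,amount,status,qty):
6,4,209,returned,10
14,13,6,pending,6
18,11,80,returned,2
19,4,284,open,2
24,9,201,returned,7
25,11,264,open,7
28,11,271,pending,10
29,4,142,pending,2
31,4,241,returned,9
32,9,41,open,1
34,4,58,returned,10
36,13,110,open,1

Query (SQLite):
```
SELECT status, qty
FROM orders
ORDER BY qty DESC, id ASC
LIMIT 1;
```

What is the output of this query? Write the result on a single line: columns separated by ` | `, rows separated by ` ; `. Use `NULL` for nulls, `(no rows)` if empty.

returned | 10

Sort by qty desc, tiebreak id asc: (10, id=6), (10, id=28), (10, id=34), (9, id=31) …. Take first 1.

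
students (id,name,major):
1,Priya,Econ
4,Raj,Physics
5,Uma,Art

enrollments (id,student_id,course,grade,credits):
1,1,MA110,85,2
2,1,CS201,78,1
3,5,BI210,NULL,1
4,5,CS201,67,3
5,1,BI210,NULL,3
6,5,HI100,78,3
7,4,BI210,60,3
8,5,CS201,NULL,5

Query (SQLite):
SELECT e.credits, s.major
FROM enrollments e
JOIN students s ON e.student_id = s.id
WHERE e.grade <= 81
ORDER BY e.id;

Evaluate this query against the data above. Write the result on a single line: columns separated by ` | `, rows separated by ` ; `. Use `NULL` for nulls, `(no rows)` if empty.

1 | Econ ; 3 | Art ; 3 | Art ; 3 | Physics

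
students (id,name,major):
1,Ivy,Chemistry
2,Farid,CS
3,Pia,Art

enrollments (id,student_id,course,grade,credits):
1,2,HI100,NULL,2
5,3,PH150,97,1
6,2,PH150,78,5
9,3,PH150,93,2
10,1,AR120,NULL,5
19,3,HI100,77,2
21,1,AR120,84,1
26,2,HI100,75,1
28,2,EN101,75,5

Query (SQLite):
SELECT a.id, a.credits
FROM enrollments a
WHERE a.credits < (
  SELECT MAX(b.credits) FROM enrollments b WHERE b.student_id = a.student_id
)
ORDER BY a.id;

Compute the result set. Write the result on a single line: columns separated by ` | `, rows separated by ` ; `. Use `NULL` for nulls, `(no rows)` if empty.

1 | 2 ; 5 | 1 ; 21 | 1 ; 26 | 1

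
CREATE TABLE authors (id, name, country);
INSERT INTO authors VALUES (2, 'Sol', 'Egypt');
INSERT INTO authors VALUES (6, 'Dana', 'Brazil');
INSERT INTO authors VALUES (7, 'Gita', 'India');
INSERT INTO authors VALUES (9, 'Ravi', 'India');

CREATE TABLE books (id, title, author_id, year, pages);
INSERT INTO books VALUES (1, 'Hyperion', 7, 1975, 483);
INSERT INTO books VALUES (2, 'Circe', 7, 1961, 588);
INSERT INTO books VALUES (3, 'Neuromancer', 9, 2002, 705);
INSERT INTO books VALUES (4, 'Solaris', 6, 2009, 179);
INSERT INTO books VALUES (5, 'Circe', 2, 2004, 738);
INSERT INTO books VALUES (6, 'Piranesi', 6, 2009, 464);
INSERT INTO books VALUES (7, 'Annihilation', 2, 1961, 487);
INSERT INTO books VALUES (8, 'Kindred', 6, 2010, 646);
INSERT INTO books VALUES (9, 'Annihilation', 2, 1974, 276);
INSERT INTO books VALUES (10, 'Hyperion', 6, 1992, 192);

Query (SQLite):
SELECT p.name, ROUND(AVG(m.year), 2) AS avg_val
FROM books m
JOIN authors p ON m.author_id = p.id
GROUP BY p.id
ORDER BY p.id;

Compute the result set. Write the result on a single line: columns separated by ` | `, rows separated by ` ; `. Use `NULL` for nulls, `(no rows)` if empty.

Join each books row to its authors via author_id.
Group joined rows by authors.id; compute ROUND(AVG(m.year), 2) per group.
  2: ids {5, 7, 9} → ROUND(AVG(m.year), 2)=1979.67
  6: ids {4, 6, 8, 10} → ROUND(AVG(m.year), 2)=2005
  7: ids {1, 2} → ROUND(AVG(m.year), 2)=1968
  9: ids {3} → ROUND(AVG(m.year), 2)=2002

Sol | 1979.67 ; Dana | 2005 ; Gita | 1968 ; Ravi | 2002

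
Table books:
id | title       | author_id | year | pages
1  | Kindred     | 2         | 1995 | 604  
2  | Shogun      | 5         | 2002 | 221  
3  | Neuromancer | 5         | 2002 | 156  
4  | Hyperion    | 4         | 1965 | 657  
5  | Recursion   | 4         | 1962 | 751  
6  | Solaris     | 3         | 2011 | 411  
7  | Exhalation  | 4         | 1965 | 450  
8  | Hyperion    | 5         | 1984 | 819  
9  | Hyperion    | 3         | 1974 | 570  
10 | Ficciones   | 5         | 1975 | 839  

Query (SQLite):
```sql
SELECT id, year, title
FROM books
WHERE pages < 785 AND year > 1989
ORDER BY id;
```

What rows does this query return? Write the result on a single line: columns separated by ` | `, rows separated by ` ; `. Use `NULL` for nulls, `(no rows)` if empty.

pages < 785: ids {1, 2, 3, 4, 5, 6, 7, 9}
year > 1989: ids {1, 2, 3, 6}
Combine with AND.

1 | 1995 | Kindred ; 2 | 2002 | Shogun ; 3 | 2002 | Neuromancer ; 6 | 2011 | Solaris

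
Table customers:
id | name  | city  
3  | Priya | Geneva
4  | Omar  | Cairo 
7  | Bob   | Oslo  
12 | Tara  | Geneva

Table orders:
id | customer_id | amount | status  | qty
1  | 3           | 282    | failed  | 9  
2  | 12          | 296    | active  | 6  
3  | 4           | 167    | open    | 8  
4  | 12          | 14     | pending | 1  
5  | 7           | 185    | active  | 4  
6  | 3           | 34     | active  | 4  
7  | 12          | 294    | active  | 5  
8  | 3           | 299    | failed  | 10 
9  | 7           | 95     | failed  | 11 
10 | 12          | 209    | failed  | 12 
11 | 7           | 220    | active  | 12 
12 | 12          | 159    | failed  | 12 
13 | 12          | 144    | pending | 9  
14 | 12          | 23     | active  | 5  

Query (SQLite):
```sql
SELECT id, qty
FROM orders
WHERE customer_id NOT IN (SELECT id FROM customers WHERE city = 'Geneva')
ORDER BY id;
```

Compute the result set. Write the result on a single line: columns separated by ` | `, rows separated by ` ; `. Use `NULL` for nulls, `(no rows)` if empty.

Inner query: customers.id where city = 'Geneva'.
Outer: keep orders rows whose customer_id is not in that set.
Inner query → {3, 12}

3 | 8 ; 5 | 4 ; 9 | 11 ; 11 | 12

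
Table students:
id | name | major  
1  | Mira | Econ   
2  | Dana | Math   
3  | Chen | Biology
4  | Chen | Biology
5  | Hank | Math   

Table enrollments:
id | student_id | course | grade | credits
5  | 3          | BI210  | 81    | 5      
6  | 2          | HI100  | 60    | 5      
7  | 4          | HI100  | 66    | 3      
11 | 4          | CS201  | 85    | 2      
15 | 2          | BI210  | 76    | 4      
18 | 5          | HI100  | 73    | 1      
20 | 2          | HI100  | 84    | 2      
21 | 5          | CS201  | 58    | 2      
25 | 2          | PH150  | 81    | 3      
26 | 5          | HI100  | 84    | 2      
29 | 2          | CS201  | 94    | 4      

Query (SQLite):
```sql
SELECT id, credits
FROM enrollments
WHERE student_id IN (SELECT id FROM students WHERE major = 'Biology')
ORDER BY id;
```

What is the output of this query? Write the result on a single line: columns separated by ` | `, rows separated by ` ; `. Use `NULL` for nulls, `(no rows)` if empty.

5 | 5 ; 7 | 3 ; 11 | 2

Inner query: students.id where major = 'Biology'.
Outer: keep enrollments rows whose student_id is in that set.
Inner query → {3, 4}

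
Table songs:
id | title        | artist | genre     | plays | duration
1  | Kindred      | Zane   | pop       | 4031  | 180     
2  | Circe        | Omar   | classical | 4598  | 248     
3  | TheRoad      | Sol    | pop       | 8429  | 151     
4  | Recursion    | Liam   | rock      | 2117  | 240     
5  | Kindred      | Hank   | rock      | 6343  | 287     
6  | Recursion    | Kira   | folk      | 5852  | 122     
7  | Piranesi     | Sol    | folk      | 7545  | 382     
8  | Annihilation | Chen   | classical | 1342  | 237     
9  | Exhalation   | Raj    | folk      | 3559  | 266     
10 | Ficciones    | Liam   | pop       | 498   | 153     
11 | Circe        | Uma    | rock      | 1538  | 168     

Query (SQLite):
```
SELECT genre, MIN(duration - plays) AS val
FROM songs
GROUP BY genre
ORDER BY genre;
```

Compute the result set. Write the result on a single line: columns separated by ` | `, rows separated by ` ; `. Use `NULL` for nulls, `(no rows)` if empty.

classical | -4350 ; folk | -7163 ; pop | -8278 ; rock | -6056

For each row compute duration - plays.
Group by genre; take MIN of the expression per group.
  classical: ids {2, 8} → MIN(duration - plays)=-4350
  folk: ids {6, 7, 9} → MIN(duration - plays)=-7163
  pop: ids {1, 3, 10} → MIN(duration - plays)=-8278
  rock: ids {4, 5, 11} → MIN(duration - plays)=-6056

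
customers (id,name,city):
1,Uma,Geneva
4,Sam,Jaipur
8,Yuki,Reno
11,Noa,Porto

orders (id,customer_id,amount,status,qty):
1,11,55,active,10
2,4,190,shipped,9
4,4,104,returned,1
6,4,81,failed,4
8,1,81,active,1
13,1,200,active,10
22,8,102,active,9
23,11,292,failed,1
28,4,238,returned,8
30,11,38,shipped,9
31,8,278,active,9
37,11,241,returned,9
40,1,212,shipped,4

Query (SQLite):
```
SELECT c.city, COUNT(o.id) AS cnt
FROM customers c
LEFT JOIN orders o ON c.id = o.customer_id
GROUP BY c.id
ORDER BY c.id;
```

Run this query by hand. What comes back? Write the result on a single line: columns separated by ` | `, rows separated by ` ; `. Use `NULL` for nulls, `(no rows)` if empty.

Geneva | 3 ; Jaipur | 4 ; Reno | 2 ; Porto | 4

LEFT JOIN keeps every customers row; unmatched ones get NULL for orders columns.
Group by customers.id and compute COUNT(o.id). COUNT(col) of an all-NULL group is 0.
  1: ids {8, 13, 40} → COUNT(o.id)=3
  4: ids {2, 4, 6, 28} → COUNT(o.id)=4
  8: ids {22, 31} → COUNT(o.id)=2
  11: ids {1, 23, 30, 37} → COUNT(o.id)=4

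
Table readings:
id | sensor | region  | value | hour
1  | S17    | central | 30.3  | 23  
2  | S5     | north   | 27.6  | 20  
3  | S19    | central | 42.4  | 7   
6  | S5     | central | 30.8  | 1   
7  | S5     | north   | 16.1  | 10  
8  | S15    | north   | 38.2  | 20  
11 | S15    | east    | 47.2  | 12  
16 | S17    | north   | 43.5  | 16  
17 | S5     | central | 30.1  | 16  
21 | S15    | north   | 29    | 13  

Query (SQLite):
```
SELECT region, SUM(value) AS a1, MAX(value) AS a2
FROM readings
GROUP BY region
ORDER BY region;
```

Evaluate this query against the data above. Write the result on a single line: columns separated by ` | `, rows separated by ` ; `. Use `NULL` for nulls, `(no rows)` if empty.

central | 133.6 | 42.4 ; east | 47.2 | 47.2 ; north | 154.4 | 43.5

Group readings by region.
Per group compute: SUM(value), MAX(value).
  central: ids {1, 3, 6, 17} → SUM(value)=133.6, MAX(value)=42.4
  east: ids {11} → SUM(value)=47.2, MAX(value)=47.2
  north: ids {2, 7, 8, 16, 21} → SUM(value)=154.4, MAX(value)=43.5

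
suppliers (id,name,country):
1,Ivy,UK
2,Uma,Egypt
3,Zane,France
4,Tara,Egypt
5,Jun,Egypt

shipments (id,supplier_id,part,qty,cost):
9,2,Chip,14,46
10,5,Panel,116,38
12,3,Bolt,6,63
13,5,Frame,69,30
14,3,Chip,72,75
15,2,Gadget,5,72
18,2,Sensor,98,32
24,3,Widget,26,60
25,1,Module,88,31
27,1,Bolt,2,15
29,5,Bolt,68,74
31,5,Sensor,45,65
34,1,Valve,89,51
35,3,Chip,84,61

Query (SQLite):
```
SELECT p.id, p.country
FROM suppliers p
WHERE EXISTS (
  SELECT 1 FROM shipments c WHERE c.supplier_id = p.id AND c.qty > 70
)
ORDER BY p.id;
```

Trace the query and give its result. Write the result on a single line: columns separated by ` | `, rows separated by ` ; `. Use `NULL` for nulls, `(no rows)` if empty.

For each suppliers row, check whether any shipments with matching supplier_id has qty > 70.
Keep rows where that is true.

1 | UK ; 2 | Egypt ; 3 | France ; 5 | Egypt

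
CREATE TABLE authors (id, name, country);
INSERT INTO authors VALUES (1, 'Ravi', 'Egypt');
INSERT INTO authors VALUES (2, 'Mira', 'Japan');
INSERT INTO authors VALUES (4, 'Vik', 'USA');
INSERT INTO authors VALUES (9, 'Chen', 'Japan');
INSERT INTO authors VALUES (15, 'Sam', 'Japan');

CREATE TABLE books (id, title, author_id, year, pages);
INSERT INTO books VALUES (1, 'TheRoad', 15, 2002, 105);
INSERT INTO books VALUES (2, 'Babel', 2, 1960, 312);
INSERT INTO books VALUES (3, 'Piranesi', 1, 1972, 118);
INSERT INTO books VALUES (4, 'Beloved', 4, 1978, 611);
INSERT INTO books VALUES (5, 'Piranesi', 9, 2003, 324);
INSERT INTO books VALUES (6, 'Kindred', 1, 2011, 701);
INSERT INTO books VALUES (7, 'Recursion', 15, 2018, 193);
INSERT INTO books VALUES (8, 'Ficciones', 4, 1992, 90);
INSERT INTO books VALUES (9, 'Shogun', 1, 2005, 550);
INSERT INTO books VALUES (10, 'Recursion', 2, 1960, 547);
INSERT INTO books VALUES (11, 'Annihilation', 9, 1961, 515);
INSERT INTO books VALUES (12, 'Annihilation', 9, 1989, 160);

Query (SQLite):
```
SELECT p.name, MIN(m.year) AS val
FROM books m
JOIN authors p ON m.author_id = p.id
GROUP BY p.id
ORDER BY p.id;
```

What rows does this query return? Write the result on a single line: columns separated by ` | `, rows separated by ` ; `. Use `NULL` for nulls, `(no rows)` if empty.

Join each books row to its authors via author_id.
Group joined rows by authors.id; compute MIN(m.year) per group.
  1: ids {3, 6, 9} → MIN(m.year)=1972
  2: ids {2, 10} → MIN(m.year)=1960
  4: ids {4, 8} → MIN(m.year)=1978
  9: ids {5, 11, 12} → MIN(m.year)=1961
  15: ids {1, 7} → MIN(m.year)=2002

Ravi | 1972 ; Mira | 1960 ; Vik | 1978 ; Chen | 1961 ; Sam | 2002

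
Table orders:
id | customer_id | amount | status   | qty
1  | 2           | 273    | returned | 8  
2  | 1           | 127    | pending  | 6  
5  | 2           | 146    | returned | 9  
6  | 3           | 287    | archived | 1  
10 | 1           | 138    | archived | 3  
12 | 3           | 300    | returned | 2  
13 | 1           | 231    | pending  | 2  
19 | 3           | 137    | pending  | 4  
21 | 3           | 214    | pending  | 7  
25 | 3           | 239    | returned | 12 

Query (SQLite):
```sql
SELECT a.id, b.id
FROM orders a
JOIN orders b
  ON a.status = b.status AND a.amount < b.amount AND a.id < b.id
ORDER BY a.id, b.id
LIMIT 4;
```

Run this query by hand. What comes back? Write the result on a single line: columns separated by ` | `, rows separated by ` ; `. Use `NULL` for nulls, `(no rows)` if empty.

1 | 12 ; 2 | 13 ; 2 | 19 ; 2 | 21

Pairs (a,b) with same status, a.amount < b.amount, a.id < b.id.
status groups: archived:{6,10} pending:{2,13,19,21} returned:{1,5,12,25}
Ordered by (a.id, b.id); first 4.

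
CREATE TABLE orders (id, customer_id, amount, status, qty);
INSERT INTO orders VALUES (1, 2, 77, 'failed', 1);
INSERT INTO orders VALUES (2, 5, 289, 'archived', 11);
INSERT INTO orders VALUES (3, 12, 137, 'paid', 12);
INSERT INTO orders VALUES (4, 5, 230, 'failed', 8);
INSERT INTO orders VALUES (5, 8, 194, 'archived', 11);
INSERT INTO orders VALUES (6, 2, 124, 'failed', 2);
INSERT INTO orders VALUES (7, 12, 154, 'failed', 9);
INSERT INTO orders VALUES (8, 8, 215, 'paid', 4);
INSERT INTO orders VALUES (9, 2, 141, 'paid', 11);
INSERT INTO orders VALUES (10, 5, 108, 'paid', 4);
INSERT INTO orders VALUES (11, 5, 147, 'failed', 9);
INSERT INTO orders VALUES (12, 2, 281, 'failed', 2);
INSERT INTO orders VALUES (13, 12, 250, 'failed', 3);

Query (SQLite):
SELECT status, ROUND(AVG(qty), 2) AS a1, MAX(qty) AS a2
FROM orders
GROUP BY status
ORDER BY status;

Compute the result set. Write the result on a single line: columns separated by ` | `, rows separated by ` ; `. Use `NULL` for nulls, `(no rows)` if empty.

Group orders by status.
Per group compute: ROUND(AVG(qty), 2), MAX(qty).
  archived: ids {2, 5} → ROUND(AVG(qty), 2)=11, MAX(qty)=11
  failed: ids {1, 4, 6, 7, 11, 12, 13} → ROUND(AVG(qty), 2)=4.86, MAX(qty)=9
  paid: ids {3, 8, 9, 10} → ROUND(AVG(qty), 2)=7.75, MAX(qty)=12

archived | 11 | 11 ; failed | 4.86 | 9 ; paid | 7.75 | 12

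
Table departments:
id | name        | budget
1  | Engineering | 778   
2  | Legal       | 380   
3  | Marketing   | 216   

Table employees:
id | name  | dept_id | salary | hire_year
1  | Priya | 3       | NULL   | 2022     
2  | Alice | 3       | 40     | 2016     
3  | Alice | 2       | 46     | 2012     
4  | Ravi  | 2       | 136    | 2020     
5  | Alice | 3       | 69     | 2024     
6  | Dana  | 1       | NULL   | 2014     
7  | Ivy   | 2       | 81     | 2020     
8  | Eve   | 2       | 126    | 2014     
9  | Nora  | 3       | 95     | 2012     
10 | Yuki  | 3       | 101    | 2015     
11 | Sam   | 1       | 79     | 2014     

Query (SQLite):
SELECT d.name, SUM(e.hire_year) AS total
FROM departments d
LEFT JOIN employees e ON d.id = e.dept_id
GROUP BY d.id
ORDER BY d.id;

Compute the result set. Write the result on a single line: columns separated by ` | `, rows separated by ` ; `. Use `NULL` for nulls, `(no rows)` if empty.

LEFT JOIN keeps every departments row; unmatched ones get NULL for employees columns.
Group by departments.id and compute SUM(e.hire_year). SUM over an all-NULL group is NULL.
  1: ids {6, 11} → SUM(e.hire_year)=4028
  2: ids {3, 4, 7, 8} → SUM(e.hire_year)=8066
  3: ids {1, 2, 5, 9, 10} → SUM(e.hire_year)=10089

Engineering | 4028 ; Legal | 8066 ; Marketing | 10089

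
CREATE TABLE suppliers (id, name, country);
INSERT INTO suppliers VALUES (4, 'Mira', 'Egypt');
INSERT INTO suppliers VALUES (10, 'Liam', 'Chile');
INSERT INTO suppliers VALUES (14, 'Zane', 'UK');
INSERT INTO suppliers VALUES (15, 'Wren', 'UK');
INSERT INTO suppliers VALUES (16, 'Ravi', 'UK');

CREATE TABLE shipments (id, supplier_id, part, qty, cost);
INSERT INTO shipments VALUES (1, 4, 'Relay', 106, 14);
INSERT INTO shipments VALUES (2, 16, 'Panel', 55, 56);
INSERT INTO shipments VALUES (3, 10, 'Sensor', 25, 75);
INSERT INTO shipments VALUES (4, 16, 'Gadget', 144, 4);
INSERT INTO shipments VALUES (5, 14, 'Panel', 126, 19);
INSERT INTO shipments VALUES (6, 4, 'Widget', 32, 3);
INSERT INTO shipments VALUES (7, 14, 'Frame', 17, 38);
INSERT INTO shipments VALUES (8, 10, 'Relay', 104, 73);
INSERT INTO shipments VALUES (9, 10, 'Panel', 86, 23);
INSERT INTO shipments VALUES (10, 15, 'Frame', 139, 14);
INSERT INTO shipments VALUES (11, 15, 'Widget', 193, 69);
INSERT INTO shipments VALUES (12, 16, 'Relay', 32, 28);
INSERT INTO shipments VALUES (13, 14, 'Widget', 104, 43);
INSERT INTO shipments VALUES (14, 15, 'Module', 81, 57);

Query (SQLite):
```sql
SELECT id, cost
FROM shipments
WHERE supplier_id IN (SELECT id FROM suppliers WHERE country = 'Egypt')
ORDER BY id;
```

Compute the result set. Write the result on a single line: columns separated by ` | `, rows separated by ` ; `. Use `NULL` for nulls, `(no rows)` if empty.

Inner query: suppliers.id where country = 'Egypt'.
Outer: keep shipments rows whose supplier_id is in that set.
Inner query → {4}

1 | 14 ; 6 | 3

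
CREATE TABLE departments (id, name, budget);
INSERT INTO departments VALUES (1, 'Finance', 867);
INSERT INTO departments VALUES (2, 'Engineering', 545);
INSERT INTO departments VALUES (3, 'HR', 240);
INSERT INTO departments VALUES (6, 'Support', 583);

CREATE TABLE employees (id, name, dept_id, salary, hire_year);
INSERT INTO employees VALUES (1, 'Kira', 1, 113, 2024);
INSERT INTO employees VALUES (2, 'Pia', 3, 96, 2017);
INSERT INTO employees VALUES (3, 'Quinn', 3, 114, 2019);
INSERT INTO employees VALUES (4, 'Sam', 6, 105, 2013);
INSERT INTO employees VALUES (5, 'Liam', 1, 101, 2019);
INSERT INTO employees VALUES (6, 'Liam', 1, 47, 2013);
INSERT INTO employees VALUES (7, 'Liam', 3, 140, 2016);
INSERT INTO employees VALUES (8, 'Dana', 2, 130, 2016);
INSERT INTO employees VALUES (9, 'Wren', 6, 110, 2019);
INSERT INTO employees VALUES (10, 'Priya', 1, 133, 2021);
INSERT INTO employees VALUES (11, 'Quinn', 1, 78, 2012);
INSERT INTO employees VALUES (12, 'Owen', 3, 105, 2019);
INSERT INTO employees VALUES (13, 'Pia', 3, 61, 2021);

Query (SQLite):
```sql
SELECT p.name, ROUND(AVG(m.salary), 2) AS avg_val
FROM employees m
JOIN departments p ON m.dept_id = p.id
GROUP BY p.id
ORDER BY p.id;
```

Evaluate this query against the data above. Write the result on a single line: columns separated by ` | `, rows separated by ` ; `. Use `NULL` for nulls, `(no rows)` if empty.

Join each employees row to its departments via dept_id.
Group joined rows by departments.id; compute ROUND(AVG(m.salary), 2) per group.
  1: ids {1, 5, 6, 10, 11} → ROUND(AVG(m.salary), 2)=94.4
  2: ids {8} → ROUND(AVG(m.salary), 2)=130
  3: ids {2, 3, 7, 12, 13} → ROUND(AVG(m.salary), 2)=103.2
  6: ids {4, 9} → ROUND(AVG(m.salary), 2)=107.5

Finance | 94.4 ; Engineering | 130 ; HR | 103.2 ; Support | 107.5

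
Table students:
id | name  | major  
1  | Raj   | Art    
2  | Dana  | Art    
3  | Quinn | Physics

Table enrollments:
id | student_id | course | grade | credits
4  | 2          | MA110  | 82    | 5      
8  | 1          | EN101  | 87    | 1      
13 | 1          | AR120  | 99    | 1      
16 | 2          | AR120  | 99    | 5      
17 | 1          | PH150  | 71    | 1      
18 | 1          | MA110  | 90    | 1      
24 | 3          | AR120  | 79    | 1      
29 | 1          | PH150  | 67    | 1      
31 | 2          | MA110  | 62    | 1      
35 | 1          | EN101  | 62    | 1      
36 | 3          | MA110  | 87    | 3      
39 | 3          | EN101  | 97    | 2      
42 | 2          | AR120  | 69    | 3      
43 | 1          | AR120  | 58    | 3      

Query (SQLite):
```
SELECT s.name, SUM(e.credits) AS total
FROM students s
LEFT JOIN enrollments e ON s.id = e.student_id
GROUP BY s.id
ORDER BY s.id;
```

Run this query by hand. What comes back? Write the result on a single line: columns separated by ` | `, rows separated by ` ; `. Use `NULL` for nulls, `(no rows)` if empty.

Raj | 9 ; Dana | 14 ; Quinn | 6

LEFT JOIN keeps every students row; unmatched ones get NULL for enrollments columns.
Group by students.id and compute SUM(e.credits). SUM over an all-NULL group is NULL.
  1: ids {8, 13, 17, 18, 29, 35, 43} → SUM(e.credits)=9
  2: ids {4, 16, 31, 42} → SUM(e.credits)=14
  3: ids {24, 36, 39} → SUM(e.credits)=6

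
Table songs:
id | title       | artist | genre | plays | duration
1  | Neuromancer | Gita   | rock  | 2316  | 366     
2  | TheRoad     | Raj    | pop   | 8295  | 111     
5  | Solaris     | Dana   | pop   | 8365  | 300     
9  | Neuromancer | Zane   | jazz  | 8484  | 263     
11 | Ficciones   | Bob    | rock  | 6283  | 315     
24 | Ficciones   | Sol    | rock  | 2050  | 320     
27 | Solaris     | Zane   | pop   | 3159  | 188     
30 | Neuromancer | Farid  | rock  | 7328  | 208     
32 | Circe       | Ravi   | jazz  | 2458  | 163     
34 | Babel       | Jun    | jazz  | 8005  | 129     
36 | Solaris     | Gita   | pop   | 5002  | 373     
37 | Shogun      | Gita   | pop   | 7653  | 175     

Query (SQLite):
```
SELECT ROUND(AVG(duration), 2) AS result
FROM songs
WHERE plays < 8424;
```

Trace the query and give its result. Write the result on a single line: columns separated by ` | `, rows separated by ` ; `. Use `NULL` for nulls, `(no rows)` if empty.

Rows where plays < 8424 → duration values: [366, 111, 300, 315, 320, 188, 208, 163, 129, 373, 175].
AVG = 2648 / 11 (rounded to 2 dp).

240.73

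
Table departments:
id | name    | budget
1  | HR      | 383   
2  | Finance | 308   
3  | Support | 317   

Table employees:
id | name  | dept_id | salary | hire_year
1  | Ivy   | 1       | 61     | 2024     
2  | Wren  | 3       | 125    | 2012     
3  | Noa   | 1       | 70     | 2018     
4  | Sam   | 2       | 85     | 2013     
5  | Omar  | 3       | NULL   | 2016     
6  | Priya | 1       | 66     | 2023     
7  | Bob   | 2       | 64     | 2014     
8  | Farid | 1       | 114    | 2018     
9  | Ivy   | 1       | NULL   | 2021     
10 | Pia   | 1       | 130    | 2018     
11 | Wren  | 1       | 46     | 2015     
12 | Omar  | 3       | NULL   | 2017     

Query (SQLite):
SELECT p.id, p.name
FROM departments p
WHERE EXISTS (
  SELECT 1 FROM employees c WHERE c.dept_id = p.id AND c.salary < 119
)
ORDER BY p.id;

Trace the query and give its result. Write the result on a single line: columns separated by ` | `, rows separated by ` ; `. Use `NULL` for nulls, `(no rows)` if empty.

1 | HR ; 2 | Finance

For each departments row, check whether any employees with matching dept_id has salary < 119.
Keep rows where that is true.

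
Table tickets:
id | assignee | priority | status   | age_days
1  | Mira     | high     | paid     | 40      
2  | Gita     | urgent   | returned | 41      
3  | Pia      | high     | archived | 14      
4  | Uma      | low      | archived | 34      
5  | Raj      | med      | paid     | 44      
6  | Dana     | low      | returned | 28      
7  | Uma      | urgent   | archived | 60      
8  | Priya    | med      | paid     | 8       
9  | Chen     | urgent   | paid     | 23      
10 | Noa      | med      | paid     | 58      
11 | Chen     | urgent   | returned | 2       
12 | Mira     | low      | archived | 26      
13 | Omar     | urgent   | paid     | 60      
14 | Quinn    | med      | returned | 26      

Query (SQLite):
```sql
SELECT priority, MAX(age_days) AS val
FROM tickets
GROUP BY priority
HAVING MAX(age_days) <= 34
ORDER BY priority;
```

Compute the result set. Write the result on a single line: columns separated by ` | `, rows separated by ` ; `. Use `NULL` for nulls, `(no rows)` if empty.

Partition tickets by priority; compute MAX(age_days) within each group.
HAVING: keep groups where MAX(age_days) <= 34.
  high: ids {1, 3} → MAX(age_days)=40
  low: ids {4, 6, 12} → MAX(age_days)=34
  med: ids {5, 8, 10, 14} → MAX(age_days)=58
  urgent: ids {2, 7, 9, 11, 13} → MAX(age_days)=60

low | 34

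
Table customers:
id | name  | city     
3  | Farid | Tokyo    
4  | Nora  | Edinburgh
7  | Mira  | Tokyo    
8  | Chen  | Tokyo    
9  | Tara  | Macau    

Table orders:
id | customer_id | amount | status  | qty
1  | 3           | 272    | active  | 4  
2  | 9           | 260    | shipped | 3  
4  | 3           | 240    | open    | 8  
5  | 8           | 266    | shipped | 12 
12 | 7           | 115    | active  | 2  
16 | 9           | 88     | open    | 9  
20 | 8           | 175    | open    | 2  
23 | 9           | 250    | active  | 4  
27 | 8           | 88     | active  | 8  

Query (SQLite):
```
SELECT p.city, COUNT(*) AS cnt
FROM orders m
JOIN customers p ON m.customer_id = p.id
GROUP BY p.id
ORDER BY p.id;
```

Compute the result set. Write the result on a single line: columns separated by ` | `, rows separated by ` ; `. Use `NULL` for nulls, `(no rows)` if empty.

Tokyo | 2 ; Tokyo | 1 ; Tokyo | 3 ; Macau | 3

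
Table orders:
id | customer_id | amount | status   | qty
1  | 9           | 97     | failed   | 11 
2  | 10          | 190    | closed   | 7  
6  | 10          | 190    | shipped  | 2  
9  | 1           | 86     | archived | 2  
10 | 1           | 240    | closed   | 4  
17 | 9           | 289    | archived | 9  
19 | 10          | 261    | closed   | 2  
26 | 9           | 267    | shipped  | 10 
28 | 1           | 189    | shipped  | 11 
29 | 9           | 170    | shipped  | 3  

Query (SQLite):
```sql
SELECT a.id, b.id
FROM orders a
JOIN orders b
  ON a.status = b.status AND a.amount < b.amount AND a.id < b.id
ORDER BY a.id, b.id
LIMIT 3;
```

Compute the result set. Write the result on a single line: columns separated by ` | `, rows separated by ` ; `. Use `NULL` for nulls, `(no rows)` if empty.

2 | 10 ; 2 | 19 ; 6 | 26

Pairs (a,b) with same status, a.amount < b.amount, a.id < b.id.
status groups: archived:{9,17} closed:{2,10,19} failed:{1} shipped:{6,26,28,29}
Ordered by (a.id, b.id); first 3.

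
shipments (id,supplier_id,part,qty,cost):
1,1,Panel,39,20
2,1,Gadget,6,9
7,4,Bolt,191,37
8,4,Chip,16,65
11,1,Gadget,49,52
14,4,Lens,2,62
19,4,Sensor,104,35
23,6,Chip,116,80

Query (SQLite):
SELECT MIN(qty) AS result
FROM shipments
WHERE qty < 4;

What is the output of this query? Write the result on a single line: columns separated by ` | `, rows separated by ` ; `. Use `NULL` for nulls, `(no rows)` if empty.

2

Rows where qty < 4 → qty values: [2].
MIN of non-NULL values = 2.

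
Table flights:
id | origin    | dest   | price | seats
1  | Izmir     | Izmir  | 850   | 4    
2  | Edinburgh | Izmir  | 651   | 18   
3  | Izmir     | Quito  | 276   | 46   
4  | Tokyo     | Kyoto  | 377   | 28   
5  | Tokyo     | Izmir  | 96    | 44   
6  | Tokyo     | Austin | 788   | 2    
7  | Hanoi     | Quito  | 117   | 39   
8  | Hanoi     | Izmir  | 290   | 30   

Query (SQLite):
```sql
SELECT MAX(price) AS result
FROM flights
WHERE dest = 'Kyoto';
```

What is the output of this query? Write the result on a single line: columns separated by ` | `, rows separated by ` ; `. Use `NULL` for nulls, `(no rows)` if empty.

377

Rows where dest='Kyoto' → price values: [377].
MAX of non-NULL values = 377.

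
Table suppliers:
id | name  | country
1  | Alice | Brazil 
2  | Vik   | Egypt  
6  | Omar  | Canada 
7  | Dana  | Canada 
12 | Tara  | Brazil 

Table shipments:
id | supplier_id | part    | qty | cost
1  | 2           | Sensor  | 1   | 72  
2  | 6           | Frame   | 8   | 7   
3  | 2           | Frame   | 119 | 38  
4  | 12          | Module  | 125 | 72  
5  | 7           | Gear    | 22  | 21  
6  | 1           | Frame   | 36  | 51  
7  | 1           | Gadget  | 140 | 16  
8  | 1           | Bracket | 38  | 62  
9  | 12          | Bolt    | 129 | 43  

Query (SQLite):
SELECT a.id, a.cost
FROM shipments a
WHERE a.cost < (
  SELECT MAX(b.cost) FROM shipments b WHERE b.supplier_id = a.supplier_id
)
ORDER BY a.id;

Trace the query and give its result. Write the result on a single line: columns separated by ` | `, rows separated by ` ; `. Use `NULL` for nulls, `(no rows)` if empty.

3 | 38 ; 6 | 51 ; 7 | 16 ; 9 | 43

For each shipments row a, compute MAX(cost) over rows sharing a.supplier_id.
Keep row a if a.cost < that per-group MAX.
  supplier_id=1: MAX(cost) = 62
  supplier_id=2: MAX(cost) = 72
  supplier_id=6: MAX(cost) = 7
  supplier_id=7: MAX(cost) = 21
  supplier_id=12: MAX(cost) = 72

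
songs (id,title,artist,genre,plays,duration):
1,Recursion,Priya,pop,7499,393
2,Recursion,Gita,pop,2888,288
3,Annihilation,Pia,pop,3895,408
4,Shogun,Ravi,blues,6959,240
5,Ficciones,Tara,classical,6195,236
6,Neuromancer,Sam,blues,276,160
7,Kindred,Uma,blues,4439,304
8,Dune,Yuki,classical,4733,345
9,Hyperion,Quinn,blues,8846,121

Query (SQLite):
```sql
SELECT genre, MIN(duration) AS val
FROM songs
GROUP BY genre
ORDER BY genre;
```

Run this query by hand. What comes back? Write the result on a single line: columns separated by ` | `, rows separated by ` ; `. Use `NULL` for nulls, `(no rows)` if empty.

blues | 121 ; classical | 236 ; pop | 288

Partition songs by genre; compute MIN(duration) within each group.
  blues: ids {4, 6, 7, 9} → MIN(duration)=121
  classical: ids {5, 8} → MIN(duration)=236
  pop: ids {1, 2, 3} → MIN(duration)=288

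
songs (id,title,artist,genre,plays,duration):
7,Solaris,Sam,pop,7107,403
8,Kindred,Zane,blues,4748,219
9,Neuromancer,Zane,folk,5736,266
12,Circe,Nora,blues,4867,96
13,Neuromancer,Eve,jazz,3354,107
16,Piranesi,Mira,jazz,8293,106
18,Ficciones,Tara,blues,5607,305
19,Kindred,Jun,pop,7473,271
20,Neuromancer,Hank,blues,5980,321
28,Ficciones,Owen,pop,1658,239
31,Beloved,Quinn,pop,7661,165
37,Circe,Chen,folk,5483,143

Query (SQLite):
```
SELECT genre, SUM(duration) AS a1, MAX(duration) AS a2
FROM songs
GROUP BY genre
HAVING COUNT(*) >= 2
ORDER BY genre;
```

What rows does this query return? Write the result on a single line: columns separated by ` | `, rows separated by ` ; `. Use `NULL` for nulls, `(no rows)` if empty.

blues | 941 | 321 ; folk | 409 | 266 ; jazz | 213 | 107 ; pop | 1078 | 403

Group songs by genre.
Per group compute: SUM(duration), MAX(duration).
HAVING: drop groups with fewer than 2 rows.
  blues: ids {8, 12, 18, 20} → SUM(duration)=941, MAX(duration)=321
  folk: ids {9, 37} → SUM(duration)=409, MAX(duration)=266
  jazz: ids {13, 16} → SUM(duration)=213, MAX(duration)=107
  pop: ids {7, 19, 28, 31} → SUM(duration)=1078, MAX(duration)=403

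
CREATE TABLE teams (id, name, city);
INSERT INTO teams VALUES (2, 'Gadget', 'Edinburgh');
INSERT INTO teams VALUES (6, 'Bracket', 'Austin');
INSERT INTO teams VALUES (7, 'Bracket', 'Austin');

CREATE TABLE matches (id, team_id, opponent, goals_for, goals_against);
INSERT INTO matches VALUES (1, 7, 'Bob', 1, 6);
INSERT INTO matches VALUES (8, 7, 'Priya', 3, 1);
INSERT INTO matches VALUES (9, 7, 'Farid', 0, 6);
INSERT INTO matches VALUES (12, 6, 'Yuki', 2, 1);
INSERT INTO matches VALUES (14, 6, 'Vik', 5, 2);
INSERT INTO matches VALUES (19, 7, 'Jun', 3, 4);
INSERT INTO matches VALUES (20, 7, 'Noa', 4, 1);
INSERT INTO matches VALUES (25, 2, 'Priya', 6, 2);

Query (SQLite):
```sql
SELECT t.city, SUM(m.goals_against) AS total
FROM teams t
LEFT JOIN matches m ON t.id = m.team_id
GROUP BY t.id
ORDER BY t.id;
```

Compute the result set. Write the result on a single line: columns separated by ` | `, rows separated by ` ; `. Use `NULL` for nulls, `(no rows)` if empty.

LEFT JOIN keeps every teams row; unmatched ones get NULL for matches columns.
Group by teams.id and compute SUM(m.goals_against). SUM over an all-NULL group is NULL.
  2: ids {25} → SUM(m.goals_against)=2
  6: ids {12, 14} → SUM(m.goals_against)=3
  7: ids {1, 8, 9, 19, 20} → SUM(m.goals_against)=18

Edinburgh | 2 ; Austin | 3 ; Austin | 18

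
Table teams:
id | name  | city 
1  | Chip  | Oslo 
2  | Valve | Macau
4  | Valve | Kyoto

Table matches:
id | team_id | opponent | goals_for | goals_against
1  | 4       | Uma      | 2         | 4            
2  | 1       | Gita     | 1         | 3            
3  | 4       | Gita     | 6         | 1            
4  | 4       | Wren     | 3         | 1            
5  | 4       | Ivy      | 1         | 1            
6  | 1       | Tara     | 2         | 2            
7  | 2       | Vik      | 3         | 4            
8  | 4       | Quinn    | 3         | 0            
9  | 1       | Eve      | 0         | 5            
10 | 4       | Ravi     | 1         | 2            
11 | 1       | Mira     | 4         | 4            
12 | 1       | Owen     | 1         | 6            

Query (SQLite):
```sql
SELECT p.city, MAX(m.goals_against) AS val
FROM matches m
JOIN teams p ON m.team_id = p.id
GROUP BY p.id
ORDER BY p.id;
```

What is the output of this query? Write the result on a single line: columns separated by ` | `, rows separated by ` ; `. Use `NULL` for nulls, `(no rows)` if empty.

Oslo | 6 ; Macau | 4 ; Kyoto | 4

Join each matches row to its teams via team_id.
Group joined rows by teams.id; compute MAX(m.goals_against) per group.
  1: ids {2, 6, 9, 11, 12} → MAX(m.goals_against)=6
  2: ids {7} → MAX(m.goals_against)=4
  4: ids {1, 3, 4, 5, 8, 10} → MAX(m.goals_against)=4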